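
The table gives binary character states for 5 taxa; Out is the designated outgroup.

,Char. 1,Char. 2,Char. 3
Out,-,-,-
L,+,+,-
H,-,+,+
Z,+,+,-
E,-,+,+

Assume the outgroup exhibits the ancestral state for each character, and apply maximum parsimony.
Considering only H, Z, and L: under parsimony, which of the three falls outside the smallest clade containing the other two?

The outgroup has state '-' for every character, so '+' is the derived state throughout.
Char. 1: derived state '+' in L and Z only — synapomorphy for {L, Z}.
Char. 2 (derived state '+') is shared by all ingroup taxa — unites the whole ingroup.
Only E and H show the derived state '+' for Char. 3, supporting them as a clade.
Most parsimonious ingroup topology: ((E,H),(L,Z)).
Z and L share a more recent common ancestor with each other than either does with H, so H is the least closely related of the three.

H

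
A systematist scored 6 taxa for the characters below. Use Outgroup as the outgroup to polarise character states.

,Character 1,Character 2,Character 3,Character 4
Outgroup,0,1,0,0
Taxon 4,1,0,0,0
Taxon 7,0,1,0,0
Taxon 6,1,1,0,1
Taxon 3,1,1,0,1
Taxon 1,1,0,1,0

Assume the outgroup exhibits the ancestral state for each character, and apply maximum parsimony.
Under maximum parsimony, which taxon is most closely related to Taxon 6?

Character polarity is set by the outgroup: the derived state is whichever differs from the outgroup's state, so for Character 2 the derived state is '0', and for the remaining characters it is '1'.
Character 1 (derived state '1') is shared by Taxon 1, Taxon 3, Taxon 4, and Taxon 6 — a synapomorphy uniting that clade.
Character 2 (derived state '0') is shared by Taxon 1 and Taxon 4 — a synapomorphy uniting that clade.
Character 3: derived state '1' in Taxon 1 only — an autapomorphy, so it tells us nothing about relationships among taxa.
Character 4 (derived state '1') is shared by Taxon 3 and Taxon 6 — a synapomorphy uniting that clade.
Most parsimonious ingroup topology: (((Taxon 4,Taxon 1),(Taxon 6,Taxon 3)),Taxon 7).
Taxon 6 and Taxon 3 form a cherry on this tree, so they are sister taxa.

Taxon 3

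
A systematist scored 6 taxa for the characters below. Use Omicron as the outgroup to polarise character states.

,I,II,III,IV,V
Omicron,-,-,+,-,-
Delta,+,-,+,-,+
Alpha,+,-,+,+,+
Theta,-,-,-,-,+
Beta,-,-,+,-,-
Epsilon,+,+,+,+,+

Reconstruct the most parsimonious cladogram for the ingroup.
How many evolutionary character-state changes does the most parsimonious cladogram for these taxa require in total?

5

Character polarity is set by the outgroup: the derived state is whichever differs from the outgroup's state, so for III the derived state is '-', and for the remaining characters it is '+'.
Only Alpha, Delta, and Epsilon show the derived state '+' for I, supporting them as a clade.
II (derived state '+') is unique to Epsilon (autapomorphy; uninformative for grouping).
III: derived state '-' in Theta only — an autapomorphy, so it tells us nothing about relationships among taxa.
IV: derived state '+' in Alpha and Epsilon only — synapomorphy for {Alpha, Epsilon}.
Only Alpha, Delta, Epsilon, and Theta show the derived state '+' for V, supporting them as a clade.
Most parsimonious ingroup topology: (((Delta,(Alpha,Epsilon)),Theta),Beta).
Changes per character on this tree: I: 1; II: 1; III: 1; IV: 1; V: 1.
Total = 5.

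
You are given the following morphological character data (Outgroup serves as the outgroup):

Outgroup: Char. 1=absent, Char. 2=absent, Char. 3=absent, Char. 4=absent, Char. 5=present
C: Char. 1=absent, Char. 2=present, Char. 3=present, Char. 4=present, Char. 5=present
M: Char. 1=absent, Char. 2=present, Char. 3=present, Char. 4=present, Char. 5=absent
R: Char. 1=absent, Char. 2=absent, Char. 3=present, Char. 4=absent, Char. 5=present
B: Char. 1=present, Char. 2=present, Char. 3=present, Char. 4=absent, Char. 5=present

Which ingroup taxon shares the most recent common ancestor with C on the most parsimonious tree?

M

Character polarity is set by the outgroup: the derived state is whichever differs from the outgroup's state, so for Char. 5 the derived state is 'absent', and for the remaining characters it is 'present'.
Char. 1: derived state 'present' in B only — an autapomorphy, so it tells us nothing about relationships among taxa.
Only B, C, and M show the derived state 'present' for Char. 2, supporting them as a clade.
Char. 3 (derived state 'present') is shared by all ingroup taxa — unites the whole ingroup.
Only C and M show the derived state 'present' for Char. 4, supporting them as a clade.
Char. 5 (derived state 'absent') is unique to M (autapomorphy; uninformative for grouping).
Most parsimonious ingroup topology: (((C,M),B),R).
C and M form a cherry on this tree, so they are sister taxa.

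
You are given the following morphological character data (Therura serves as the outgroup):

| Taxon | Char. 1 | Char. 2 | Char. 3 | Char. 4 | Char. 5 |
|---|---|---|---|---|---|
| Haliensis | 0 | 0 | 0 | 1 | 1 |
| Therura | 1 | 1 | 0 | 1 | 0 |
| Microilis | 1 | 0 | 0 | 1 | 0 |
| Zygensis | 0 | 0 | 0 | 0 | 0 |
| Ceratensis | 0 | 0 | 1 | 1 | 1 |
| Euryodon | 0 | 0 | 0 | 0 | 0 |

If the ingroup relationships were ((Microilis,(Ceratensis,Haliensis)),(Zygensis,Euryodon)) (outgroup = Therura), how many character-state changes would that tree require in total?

6

Map each character onto ((Microilis,(Ceratensis,Haliensis)),(Zygensis,Euryodon)) (rooted by Therura) and count the minimum state changes it requires (Fitch parsimony):
Char. 1: 2; Char. 2: 1; Char. 3: 1; Char. 4: 1; Char. 5: 1.
Total tree length = 6.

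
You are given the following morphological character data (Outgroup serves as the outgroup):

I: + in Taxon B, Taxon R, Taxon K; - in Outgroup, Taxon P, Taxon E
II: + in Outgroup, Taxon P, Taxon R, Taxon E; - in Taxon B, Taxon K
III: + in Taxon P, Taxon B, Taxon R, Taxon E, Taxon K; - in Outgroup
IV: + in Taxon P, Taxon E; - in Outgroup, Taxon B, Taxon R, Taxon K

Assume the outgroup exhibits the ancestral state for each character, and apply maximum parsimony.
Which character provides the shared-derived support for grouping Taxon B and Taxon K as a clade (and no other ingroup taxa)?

II

Character polarity is set by the outgroup: the derived state is whichever differs from the outgroup's state, so for II the derived state is '-', and for the remaining characters it is '+'.
Only Taxon B, Taxon K, and Taxon R show the derived state '+' for I, supporting them as a clade.
Only Taxon B and Taxon K show the derived state '-' for II, supporting them as a clade.
All ingroup taxa share the derived state '+' for III; it defines the ingroup but does not resolve relationships within it.
IV (derived state '+') is shared by Taxon E and Taxon P — a synapomorphy uniting that clade.
Most parsimonious ingroup topology: ((Taxon P,Taxon E),((Taxon B,Taxon K),Taxon R)).
The clade {Taxon B, Taxon K} is supported by II: its derived state '-' occurs in exactly those taxa and in no other taxon (including the outgroup).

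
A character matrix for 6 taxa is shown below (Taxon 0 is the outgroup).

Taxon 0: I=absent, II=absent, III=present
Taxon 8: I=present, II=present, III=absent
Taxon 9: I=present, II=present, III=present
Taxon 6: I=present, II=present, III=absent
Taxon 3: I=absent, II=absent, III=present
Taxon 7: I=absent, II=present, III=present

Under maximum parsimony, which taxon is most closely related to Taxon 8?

Character polarity is set by the outgroup: the derived state is whichever differs from the outgroup's state, so for III the derived state is 'absent', and for the remaining characters it is 'present'.
Only Taxon 6, Taxon 8, and Taxon 9 show the derived state 'present' for I, supporting them as a clade.
II: derived state 'present' in Taxon 6, Taxon 7, Taxon 8, and Taxon 9 only — synapomorphy for {Taxon 6, Taxon 7, Taxon 8, Taxon 9}.
Only Taxon 6 and Taxon 8 show the derived state 'absent' for III, supporting them as a clade.
Most parsimonious ingroup topology: ((((Taxon 8,Taxon 6),Taxon 9),Taxon 7),Taxon 3).
Taxon 8 and Taxon 6 form a cherry on this tree, so they are sister taxa.

Taxon 6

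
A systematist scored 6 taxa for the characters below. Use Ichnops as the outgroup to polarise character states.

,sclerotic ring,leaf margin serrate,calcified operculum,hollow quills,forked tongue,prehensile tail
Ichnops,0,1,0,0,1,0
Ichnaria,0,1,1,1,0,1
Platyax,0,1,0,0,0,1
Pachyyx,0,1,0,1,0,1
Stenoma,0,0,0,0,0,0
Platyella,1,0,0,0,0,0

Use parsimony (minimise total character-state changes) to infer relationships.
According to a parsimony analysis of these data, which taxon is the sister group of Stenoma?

Platyella

Character polarity is set by the outgroup: the derived state is whichever differs from the outgroup's state, so for leaf margin serrate, forked tongue the derived state is '0', and for the remaining characters it is '1'.
sclerotic ring (derived state '1') is unique to Platyella (autapomorphy; uninformative for grouping).
Only Platyella and Stenoma show the derived state '0' for leaf margin serrate, supporting them as a clade.
calcified operculum (derived state '1') is unique to Ichnaria (autapomorphy; uninformative for grouping).
hollow quills: derived state '1' in Ichnaria and Pachyyx only — synapomorphy for {Ichnaria, Pachyyx}.
All ingroup taxa share the derived state '0' for forked tongue; it defines the ingroup but does not resolve relationships within it.
prehensile tail: derived state '1' in Ichnaria, Pachyyx, and Platyax only — synapomorphy for {Ichnaria, Pachyyx, Platyax}.
Most parsimonious ingroup topology: (((Ichnaria,Pachyyx),Platyax),(Stenoma,Platyella)).
Stenoma and Platyella form a cherry on this tree, so they are sister taxa.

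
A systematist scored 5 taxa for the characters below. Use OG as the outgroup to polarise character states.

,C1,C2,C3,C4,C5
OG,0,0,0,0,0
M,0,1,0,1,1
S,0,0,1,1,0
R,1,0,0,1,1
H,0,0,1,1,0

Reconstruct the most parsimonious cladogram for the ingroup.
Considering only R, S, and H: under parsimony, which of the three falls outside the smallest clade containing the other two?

The outgroup has state '0' for every character, so '1' is the derived state throughout.
C1: derived state '1' in R only — an autapomorphy, so it tells us nothing about relationships among taxa.
C2: derived state '1' in M only — an autapomorphy, so it tells us nothing about relationships among taxa.
C3 (derived state '1') is shared by H and S — a synapomorphy uniting that clade.
C4 (derived state '1') is shared by all ingroup taxa — unites the whole ingroup.
C5 (derived state '1') is shared by M and R — a synapomorphy uniting that clade.
Most parsimonious ingroup topology: ((M,R),(S,H)).
H and S share a more recent common ancestor with each other than either does with R, so R is the least closely related of the three.

R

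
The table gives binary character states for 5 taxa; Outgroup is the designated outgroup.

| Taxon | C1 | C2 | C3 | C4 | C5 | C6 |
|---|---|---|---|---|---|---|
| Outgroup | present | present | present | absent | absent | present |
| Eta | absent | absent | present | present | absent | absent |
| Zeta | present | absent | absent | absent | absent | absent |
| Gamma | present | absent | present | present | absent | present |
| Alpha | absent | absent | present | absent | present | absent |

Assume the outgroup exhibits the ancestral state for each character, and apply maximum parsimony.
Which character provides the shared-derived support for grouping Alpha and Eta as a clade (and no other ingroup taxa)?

Character polarity is set by the outgroup: the derived state is whichever differs from the outgroup's state, so for C1, C2, C3, C6 the derived state is 'absent', and for the remaining characters it is 'present'.
C1 (derived state 'absent') is shared by Alpha and Eta — a synapomorphy uniting that clade.
All ingroup taxa share the derived state 'absent' for C2; it defines the ingroup but does not resolve relationships within it.
C3 (derived state 'absent') is unique to Zeta (autapomorphy; uninformative for grouping).
C4 groups Eta and Gamma, which is incompatible with the clades supported by the remaining characters; treating it as convergent (homoplasy) costs fewer steps than any alternative tree.
C5 (derived state 'present') is unique to Alpha (autapomorphy; uninformative for grouping).
Only Alpha, Eta, and Zeta show the derived state 'absent' for C6, supporting them as a clade.
Most parsimonious ingroup topology: (((Eta,Alpha),Zeta),Gamma).
The clade {Alpha, Eta} is supported by C1: its derived state 'absent' occurs in exactly those taxa and in no other taxon (including the outgroup).

C1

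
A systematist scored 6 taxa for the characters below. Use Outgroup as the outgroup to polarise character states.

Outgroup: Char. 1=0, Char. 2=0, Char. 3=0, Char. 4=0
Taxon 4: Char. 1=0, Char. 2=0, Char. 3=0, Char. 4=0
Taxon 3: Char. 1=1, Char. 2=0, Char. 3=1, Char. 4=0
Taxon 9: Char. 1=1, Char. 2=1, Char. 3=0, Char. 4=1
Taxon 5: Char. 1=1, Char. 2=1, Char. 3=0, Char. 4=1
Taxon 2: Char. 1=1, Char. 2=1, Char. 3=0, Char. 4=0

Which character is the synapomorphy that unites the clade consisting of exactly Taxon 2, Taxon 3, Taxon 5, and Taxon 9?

Char. 1

The outgroup has state '0' for every character, so '1' is the derived state throughout.
Char. 1: derived state '1' in Taxon 2, Taxon 3, Taxon 5, and Taxon 9 only — synapomorphy for {Taxon 2, Taxon 3, Taxon 5, Taxon 9}.
Char. 2 (derived state '1') is shared by Taxon 2, Taxon 5, and Taxon 9 — a synapomorphy uniting that clade.
Char. 3 (derived state '1') is unique to Taxon 3 (autapomorphy; uninformative for grouping).
Only Taxon 5 and Taxon 9 show the derived state '1' for Char. 4, supporting them as a clade.
Most parsimonious ingroup topology: (Taxon 4,(Taxon 3,((Taxon 9,Taxon 5),Taxon 2))).
The clade {Taxon 2, Taxon 3, Taxon 5, Taxon 9} is supported by Char. 1: its derived state '1' occurs in exactly those taxa and in no other taxon (including the outgroup).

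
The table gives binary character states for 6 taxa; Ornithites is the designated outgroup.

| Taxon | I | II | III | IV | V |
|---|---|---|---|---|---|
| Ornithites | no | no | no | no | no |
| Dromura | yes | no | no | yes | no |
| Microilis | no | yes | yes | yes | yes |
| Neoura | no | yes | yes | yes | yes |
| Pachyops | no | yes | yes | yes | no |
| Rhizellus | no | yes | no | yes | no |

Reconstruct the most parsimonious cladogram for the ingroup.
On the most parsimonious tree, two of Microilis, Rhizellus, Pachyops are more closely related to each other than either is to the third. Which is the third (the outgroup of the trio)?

The outgroup has state 'no' for every character, so 'yes' is the derived state throughout.
I (derived state 'yes') is unique to Dromura (autapomorphy; uninformative for grouping).
II (derived state 'yes') is shared by Microilis, Neoura, Pachyops, and Rhizellus — a synapomorphy uniting that clade.
III: derived state 'yes' in Microilis, Neoura, and Pachyops only — synapomorphy for {Microilis, Neoura, Pachyops}.
All ingroup taxa share the derived state 'yes' for IV; it defines the ingroup but does not resolve relationships within it.
V: derived state 'yes' in Microilis and Neoura only — synapomorphy for {Microilis, Neoura}.
Most parsimonious ingroup topology: (Dromura,(((Microilis,Neoura),Pachyops),Rhizellus)).
Microilis and Pachyops share a more recent common ancestor with each other than either does with Rhizellus, so Rhizellus is the least closely related of the three.

Rhizellus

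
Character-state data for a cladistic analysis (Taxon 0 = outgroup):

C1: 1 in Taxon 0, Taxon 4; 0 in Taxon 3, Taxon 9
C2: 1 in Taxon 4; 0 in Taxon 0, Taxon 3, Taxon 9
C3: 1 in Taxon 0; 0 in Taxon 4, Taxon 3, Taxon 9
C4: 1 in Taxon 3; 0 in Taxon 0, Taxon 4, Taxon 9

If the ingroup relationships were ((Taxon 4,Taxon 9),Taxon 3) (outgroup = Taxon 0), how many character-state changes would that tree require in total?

5

Map each character onto ((Taxon 4,Taxon 9),Taxon 3) (rooted by Taxon 0) and count the minimum state changes it requires (Fitch parsimony):
C1: 2; C2: 1; C3: 1; C4: 1.
Total tree length = 5.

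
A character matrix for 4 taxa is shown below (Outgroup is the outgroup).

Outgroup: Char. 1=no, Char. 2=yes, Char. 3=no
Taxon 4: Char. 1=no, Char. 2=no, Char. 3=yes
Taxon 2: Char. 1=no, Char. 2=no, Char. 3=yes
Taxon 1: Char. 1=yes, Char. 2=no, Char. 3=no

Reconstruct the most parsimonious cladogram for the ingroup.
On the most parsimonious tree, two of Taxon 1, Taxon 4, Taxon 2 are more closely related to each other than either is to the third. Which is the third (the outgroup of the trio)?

Character polarity is set by the outgroup: the derived state is whichever differs from the outgroup's state, so for Char. 2 the derived state is 'no', and for the remaining characters it is 'yes'.
Char. 1: derived state 'yes' in Taxon 1 only — an autapomorphy, so it tells us nothing about relationships among taxa.
All ingroup taxa share the derived state 'no' for Char. 2; it defines the ingroup but does not resolve relationships within it.
Char. 3: derived state 'yes' in Taxon 2 and Taxon 4 only — synapomorphy for {Taxon 2, Taxon 4}.
Most parsimonious ingroup topology: ((Taxon 4,Taxon 2),Taxon 1).
Taxon 2 and Taxon 4 share a more recent common ancestor with each other than either does with Taxon 1, so Taxon 1 is the least closely related of the three.

Taxon 1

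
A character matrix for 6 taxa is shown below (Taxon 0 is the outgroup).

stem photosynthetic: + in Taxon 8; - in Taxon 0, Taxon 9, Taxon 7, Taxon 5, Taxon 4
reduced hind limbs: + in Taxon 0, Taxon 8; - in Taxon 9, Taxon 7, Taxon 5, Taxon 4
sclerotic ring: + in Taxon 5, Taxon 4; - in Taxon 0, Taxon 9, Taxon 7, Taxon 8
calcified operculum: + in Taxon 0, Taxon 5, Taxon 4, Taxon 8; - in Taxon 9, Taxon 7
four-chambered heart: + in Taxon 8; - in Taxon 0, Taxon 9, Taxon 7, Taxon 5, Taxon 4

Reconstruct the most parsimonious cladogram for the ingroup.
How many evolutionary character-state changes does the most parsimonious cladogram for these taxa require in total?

5

Character polarity is set by the outgroup: the derived state is whichever differs from the outgroup's state, so for reduced hind limbs, calcified operculum the derived state is '-', and for the remaining characters it is '+'.
stem photosynthetic: derived state '+' in Taxon 8 only — an autapomorphy, so it tells us nothing about relationships among taxa.
Only Taxon 4, Taxon 5, Taxon 7, and Taxon 9 show the derived state '-' for reduced hind limbs, supporting them as a clade.
Only Taxon 4 and Taxon 5 show the derived state '+' for sclerotic ring, supporting them as a clade.
calcified operculum (derived state '-') is shared by Taxon 7 and Taxon 9 — a synapomorphy uniting that clade.
four-chambered heart (derived state '+') is unique to Taxon 8 (autapomorphy; uninformative for grouping).
Most parsimonious ingroup topology: (((Taxon 9,Taxon 7),(Taxon 5,Taxon 4)),Taxon 8).
Changes per character on this tree: stem photosynthetic: 1; reduced hind limbs: 1; sclerotic ring: 1; calcified operculum: 1; four-chambered heart: 1.
Total = 5.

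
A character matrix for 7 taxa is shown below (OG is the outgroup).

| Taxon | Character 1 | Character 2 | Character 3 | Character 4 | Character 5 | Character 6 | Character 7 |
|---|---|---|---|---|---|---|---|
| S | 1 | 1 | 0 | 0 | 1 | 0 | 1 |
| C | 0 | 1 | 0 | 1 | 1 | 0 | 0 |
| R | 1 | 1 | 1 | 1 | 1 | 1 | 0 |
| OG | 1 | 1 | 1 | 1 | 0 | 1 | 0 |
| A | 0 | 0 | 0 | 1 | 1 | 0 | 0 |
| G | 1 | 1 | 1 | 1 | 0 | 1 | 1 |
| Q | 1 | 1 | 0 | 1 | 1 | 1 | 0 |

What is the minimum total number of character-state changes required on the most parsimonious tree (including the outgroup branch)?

8

Character polarity is set by the outgroup: the derived state is whichever differs from the outgroup's state, so for Character 1, Character 2, Character 3, Character 4, Character 6 the derived state is '0', and for the remaining characters it is '1'.
Character 1 (derived state '0') is shared by A and C — a synapomorphy uniting that clade.
Character 2: derived state '0' in A only — an autapomorphy, so it tells us nothing about relationships among taxa.
Only A, C, Q, and S show the derived state '0' for Character 3, supporting them as a clade.
Character 4 (derived state '0') is unique to S (autapomorphy; uninformative for grouping).
Only A, C, Q, R, and S show the derived state '1' for Character 5, supporting them as a clade.
Character 6 (derived state '0') is shared by A, C, and S — a synapomorphy uniting that clade.
Character 7 groups G and S, which is incompatible with the clades supported by the remaining characters; treating it as convergent (homoplasy) costs fewer steps than any alternative tree.
Most parsimonious ingroup topology: (((((A,C),S),Q),R),G).
Changes per character on this tree: Character 1: 1; Character 2: 1; Character 3: 1; Character 4: 1; Character 5: 1; Character 6: 1; Character 7: 2.
Total = 8.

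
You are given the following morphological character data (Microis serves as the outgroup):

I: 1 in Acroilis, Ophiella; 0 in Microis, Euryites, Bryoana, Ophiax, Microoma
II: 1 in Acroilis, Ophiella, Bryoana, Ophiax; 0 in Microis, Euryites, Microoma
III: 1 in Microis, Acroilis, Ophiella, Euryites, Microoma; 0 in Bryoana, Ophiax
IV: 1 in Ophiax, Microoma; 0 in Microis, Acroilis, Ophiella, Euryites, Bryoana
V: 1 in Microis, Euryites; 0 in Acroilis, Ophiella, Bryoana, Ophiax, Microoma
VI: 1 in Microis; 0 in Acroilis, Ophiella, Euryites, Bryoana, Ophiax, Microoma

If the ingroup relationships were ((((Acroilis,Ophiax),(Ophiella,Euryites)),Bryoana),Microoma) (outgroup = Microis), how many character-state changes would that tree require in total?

Map each character onto ((((Acroilis,Ophiax),(Ophiella,Euryites)),Bryoana),Microoma) (rooted by Microis) and count the minimum state changes it requires (Fitch parsimony):
I: 2; II: 2; III: 2; IV: 2; V: 2; VI: 1.
Total tree length = 11.

11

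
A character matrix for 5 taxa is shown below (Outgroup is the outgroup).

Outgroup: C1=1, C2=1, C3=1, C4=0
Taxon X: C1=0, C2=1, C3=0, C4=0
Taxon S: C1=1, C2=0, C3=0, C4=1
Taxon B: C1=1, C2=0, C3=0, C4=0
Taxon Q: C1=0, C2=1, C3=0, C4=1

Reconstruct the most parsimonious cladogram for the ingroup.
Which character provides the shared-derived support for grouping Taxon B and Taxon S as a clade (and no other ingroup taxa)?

C2

Character polarity is set by the outgroup: the derived state is whichever differs from the outgroup's state, so for C1, C2, C3 the derived state is '0', and for the remaining characters it is '1'.
C1: derived state '0' in Taxon Q and Taxon X only — synapomorphy for {Taxon Q, Taxon X}.
C2: derived state '0' in Taxon B and Taxon S only — synapomorphy for {Taxon B, Taxon S}.
All ingroup taxa share the derived state '0' for C3; it defines the ingroup but does not resolve relationships within it.
C4 (state '1') occurs in Taxon Q and Taxon S but conflicts with the nesting implied by the other characters — most parsimoniously interpreted as homoplasy.
Most parsimonious ingroup topology: ((Taxon X,Taxon Q),(Taxon S,Taxon B)).
The clade {Taxon B, Taxon S} is supported by C2: its derived state '0' occurs in exactly those taxa and in no other taxon (including the outgroup).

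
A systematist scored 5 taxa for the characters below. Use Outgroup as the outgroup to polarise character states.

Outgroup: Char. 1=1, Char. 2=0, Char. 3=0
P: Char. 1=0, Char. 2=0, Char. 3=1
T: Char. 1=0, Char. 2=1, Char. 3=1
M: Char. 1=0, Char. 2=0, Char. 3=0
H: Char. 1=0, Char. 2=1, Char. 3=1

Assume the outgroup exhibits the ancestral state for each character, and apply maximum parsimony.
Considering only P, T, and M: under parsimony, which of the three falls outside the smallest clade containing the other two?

Character polarity is set by the outgroup: the derived state is whichever differs from the outgroup's state, so for Char. 1 the derived state is '0', and for the remaining characters it is '1'.
Char. 1 (derived state '0') is shared by all ingroup taxa — unites the whole ingroup.
Only H and T show the derived state '1' for Char. 2, supporting them as a clade.
Char. 3: derived state '1' in H, P, and T only — synapomorphy for {H, P, T}.
Most parsimonious ingroup topology: ((P,(T,H)),M).
T and P share a more recent common ancestor with each other than either does with M, so M is the least closely related of the three.

M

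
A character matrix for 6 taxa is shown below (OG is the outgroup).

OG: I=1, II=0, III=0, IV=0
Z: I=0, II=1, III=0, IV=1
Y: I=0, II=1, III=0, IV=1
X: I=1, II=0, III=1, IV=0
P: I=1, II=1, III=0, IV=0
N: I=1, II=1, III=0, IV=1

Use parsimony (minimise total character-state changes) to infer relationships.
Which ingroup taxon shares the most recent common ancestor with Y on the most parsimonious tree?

Z

Character polarity is set by the outgroup: the derived state is whichever differs from the outgroup's state, so for I the derived state is '0', and for the remaining characters it is '1'.
Only Y and Z show the derived state '0' for I, supporting them as a clade.
II: derived state '1' in N, P, Y, and Z only — synapomorphy for {N, P, Y, Z}.
III: derived state '1' in X only — an autapomorphy, so it tells us nothing about relationships among taxa.
IV: derived state '1' in N, Y, and Z only — synapomorphy for {N, Y, Z}.
Most parsimonious ingroup topology: ((((Z,Y),N),P),X).
Y and Z form a cherry on this tree, so they are sister taxa.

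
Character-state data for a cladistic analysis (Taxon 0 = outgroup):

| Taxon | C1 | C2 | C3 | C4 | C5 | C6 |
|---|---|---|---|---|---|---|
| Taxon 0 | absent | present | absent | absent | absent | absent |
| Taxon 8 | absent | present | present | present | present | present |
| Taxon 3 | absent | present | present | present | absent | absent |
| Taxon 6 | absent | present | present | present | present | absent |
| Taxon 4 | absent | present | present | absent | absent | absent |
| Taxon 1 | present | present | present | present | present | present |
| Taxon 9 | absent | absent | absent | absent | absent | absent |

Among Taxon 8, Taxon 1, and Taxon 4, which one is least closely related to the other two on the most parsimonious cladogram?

Character polarity is set by the outgroup: the derived state is whichever differs from the outgroup's state, so for C2 the derived state is 'absent', and for the remaining characters it is 'present'.
C1: derived state 'present' in Taxon 1 only — an autapomorphy, so it tells us nothing about relationships among taxa.
C2: derived state 'absent' in Taxon 9 only — an autapomorphy, so it tells us nothing about relationships among taxa.
Only Taxon 1, Taxon 3, Taxon 4, Taxon 6, and Taxon 8 show the derived state 'present' for C3, supporting them as a clade.
C4 (derived state 'present') is shared by Taxon 1, Taxon 3, Taxon 6, and Taxon 8 — a synapomorphy uniting that clade.
C5 (derived state 'present') is shared by Taxon 1, Taxon 6, and Taxon 8 — a synapomorphy uniting that clade.
C6: derived state 'present' in Taxon 1 and Taxon 8 only — synapomorphy for {Taxon 1, Taxon 8}.
Most parsimonious ingroup topology: (((((Taxon 8,Taxon 1),Taxon 6),Taxon 3),Taxon 4),Taxon 9).
Taxon 8 and Taxon 1 share a more recent common ancestor with each other than either does with Taxon 4, so Taxon 4 is the least closely related of the three.

Taxon 4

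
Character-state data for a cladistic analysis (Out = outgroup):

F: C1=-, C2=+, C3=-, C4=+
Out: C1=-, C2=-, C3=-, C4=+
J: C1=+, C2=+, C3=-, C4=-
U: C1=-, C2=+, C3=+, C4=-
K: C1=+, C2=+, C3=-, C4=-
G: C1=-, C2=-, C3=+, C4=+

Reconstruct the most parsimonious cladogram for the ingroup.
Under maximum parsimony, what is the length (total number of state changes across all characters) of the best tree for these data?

5

Character polarity is set by the outgroup: the derived state is whichever differs from the outgroup's state, so for C4 the derived state is '-', and for the remaining characters it is '+'.
C1 (derived state '+') is shared by J and K — a synapomorphy uniting that clade.
Only F, J, K, and U show the derived state '+' for C2, supporting them as a clade.
C3 (state '+') occurs in G and U but conflicts with the nesting implied by the other characters — most parsimoniously interpreted as homoplasy.
C4: derived state '-' in J, K, and U only — synapomorphy for {J, K, U}.
Most parsimonious ingroup topology: ((((K,J),U),F),G).
Changes per character on this tree: C1: 1; C2: 1; C3: 2; C4: 1.
Total = 5.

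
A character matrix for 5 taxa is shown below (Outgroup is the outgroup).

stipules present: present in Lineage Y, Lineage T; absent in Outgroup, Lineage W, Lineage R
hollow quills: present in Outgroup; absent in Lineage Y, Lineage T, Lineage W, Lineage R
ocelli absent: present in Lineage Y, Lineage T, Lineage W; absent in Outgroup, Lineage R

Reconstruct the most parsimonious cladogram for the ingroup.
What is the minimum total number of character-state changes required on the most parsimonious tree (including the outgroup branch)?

3

Character polarity is set by the outgroup: the derived state is whichever differs from the outgroup's state, so for hollow quills the derived state is 'absent', and for the remaining characters it is 'present'.
Only Lineage T and Lineage Y show the derived state 'present' for stipules present, supporting them as a clade.
All ingroup taxa share the derived state 'absent' for hollow quills; it defines the ingroup but does not resolve relationships within it.
ocelli absent (derived state 'present') is shared by Lineage T, Lineage W, and Lineage Y — a synapomorphy uniting that clade.
Most parsimonious ingroup topology: (((Lineage Y,Lineage T),Lineage W),Lineage R).
Changes per character on this tree: stipules present: 1; hollow quills: 1; ocelli absent: 1.
Total = 3.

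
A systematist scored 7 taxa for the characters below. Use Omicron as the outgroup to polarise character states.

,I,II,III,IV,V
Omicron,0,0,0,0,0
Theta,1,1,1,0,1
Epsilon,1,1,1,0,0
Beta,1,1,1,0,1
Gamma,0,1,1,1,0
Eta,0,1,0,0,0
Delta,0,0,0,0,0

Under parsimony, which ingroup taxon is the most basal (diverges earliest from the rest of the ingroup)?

The outgroup has state '0' for every character, so '1' is the derived state throughout.
I: derived state '1' in Beta, Epsilon, and Theta only — synapomorphy for {Beta, Epsilon, Theta}.
II: derived state '1' in Beta, Epsilon, Eta, Gamma, and Theta only — synapomorphy for {Beta, Epsilon, Eta, Gamma, Theta}.
Only Beta, Epsilon, Gamma, and Theta show the derived state '1' for III, supporting them as a clade.
IV: derived state '1' in Gamma only — an autapomorphy, so it tells us nothing about relationships among taxa.
V (derived state '1') is shared by Beta and Theta — a synapomorphy uniting that clade.
Most parsimonious ingroup topology: (((((Theta,Beta),Epsilon),Gamma),Eta),Delta).
Delta is sister to the clade containing all other ingroup taxa, so it is the earliest-diverging (most basal) ingroup lineage.

Delta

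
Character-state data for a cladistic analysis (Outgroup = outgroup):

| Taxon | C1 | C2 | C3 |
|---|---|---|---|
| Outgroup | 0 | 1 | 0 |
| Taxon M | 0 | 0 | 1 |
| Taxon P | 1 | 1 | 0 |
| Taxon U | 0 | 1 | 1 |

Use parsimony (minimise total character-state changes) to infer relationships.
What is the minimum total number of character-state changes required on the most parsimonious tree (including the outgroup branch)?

3

Character polarity is set by the outgroup: the derived state is whichever differs from the outgroup's state, so for C2 the derived state is '0', and for the remaining characters it is '1'.
C1: derived state '1' in Taxon P only — an autapomorphy, so it tells us nothing about relationships among taxa.
C2 (derived state '0') is unique to Taxon M (autapomorphy; uninformative for grouping).
C3 (derived state '1') is shared by Taxon M and Taxon U — a synapomorphy uniting that clade.
Most parsimonious ingroup topology: ((Taxon M,Taxon U),Taxon P).
Changes per character on this tree: C1: 1; C2: 1; C3: 1.
Total = 3.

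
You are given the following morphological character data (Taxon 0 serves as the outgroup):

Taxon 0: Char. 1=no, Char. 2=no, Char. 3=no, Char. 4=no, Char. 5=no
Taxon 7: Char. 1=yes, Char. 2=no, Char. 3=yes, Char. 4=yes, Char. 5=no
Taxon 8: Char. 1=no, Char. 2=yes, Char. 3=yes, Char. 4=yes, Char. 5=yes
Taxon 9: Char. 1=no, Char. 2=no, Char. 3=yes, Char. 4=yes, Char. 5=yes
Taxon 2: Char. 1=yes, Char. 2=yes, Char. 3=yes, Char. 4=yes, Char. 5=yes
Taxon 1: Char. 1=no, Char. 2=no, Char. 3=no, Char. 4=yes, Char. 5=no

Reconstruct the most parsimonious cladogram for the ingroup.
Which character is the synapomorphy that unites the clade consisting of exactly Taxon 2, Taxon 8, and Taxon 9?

The outgroup has state 'no' for every character, so 'yes' is the derived state throughout.
Char. 1 (state 'yes') occurs in Taxon 2 and Taxon 7 but conflicts with the nesting implied by the other characters — most parsimoniously interpreted as homoplasy.
Char. 2: derived state 'yes' in Taxon 2 and Taxon 8 only — synapomorphy for {Taxon 2, Taxon 8}.
Char. 3 (derived state 'yes') is shared by Taxon 2, Taxon 7, Taxon 8, and Taxon 9 — a synapomorphy uniting that clade.
Char. 4 (derived state 'yes') is shared by all ingroup taxa — unites the whole ingroup.
Char. 5: derived state 'yes' in Taxon 2, Taxon 8, and Taxon 9 only — synapomorphy for {Taxon 2, Taxon 8, Taxon 9}.
Most parsimonious ingroup topology: ((Taxon 7,((Taxon 8,Taxon 2),Taxon 9)),Taxon 1).
The clade {Taxon 2, Taxon 8, Taxon 9} is supported by Char. 5: its derived state 'yes' occurs in exactly those taxa and in no other taxon (including the outgroup).

Char. 5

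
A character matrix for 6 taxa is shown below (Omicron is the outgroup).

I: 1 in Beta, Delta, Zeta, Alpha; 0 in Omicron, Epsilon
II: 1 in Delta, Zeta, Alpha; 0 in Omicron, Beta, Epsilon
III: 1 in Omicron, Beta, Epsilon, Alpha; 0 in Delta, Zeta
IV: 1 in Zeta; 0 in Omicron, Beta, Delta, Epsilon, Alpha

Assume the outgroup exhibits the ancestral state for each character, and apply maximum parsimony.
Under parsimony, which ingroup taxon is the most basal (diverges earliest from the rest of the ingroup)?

Epsilon

Character polarity is set by the outgroup: the derived state is whichever differs from the outgroup's state, so for III the derived state is '0', and for the remaining characters it is '1'.
I: derived state '1' in Alpha, Beta, Delta, and Zeta only — synapomorphy for {Alpha, Beta, Delta, Zeta}.
Only Alpha, Delta, and Zeta show the derived state '1' for II, supporting them as a clade.
Only Delta and Zeta show the derived state '0' for III, supporting them as a clade.
IV (derived state '1') is unique to Zeta (autapomorphy; uninformative for grouping).
Most parsimonious ingroup topology: ((Beta,((Delta,Zeta),Alpha)),Epsilon).
Epsilon is sister to the clade containing all other ingroup taxa, so it is the earliest-diverging (most basal) ingroup lineage.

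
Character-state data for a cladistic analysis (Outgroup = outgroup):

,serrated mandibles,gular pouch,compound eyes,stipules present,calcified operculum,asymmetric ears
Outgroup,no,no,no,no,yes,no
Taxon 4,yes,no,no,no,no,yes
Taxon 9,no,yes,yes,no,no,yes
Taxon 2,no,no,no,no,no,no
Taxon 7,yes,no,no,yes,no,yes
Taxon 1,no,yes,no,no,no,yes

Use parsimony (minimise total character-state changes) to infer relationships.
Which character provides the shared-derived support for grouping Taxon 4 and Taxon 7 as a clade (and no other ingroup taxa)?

Character polarity is set by the outgroup: the derived state is whichever differs from the outgroup's state, so for calcified operculum the derived state is 'no', and for the remaining characters it is 'yes'.
serrated mandibles (derived state 'yes') is shared by Taxon 4 and Taxon 7 — a synapomorphy uniting that clade.
gular pouch: derived state 'yes' in Taxon 1 and Taxon 9 only — synapomorphy for {Taxon 1, Taxon 9}.
compound eyes (derived state 'yes') is unique to Taxon 9 (autapomorphy; uninformative for grouping).
stipules present: derived state 'yes' in Taxon 7 only — an autapomorphy, so it tells us nothing about relationships among taxa.
All ingroup taxa share the derived state 'no' for calcified operculum; it defines the ingroup but does not resolve relationships within it.
Only Taxon 1, Taxon 4, Taxon 7, and Taxon 9 show the derived state 'yes' for asymmetric ears, supporting them as a clade.
Most parsimonious ingroup topology: (Taxon 2,((Taxon 9,Taxon 1),(Taxon 4,Taxon 7))).
The clade {Taxon 4, Taxon 7} is supported by serrated mandibles: its derived state 'yes' occurs in exactly those taxa and in no other taxon (including the outgroup).

serrated mandibles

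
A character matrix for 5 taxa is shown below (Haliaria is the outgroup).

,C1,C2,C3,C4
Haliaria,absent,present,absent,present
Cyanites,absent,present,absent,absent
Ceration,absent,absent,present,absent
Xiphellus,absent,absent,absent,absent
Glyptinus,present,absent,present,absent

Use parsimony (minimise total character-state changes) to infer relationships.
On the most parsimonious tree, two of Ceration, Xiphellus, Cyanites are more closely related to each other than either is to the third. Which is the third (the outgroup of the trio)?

Character polarity is set by the outgroup: the derived state is whichever differs from the outgroup's state, so for C2, C4 the derived state is 'absent', and for the remaining characters it is 'present'.
C1 (derived state 'present') is unique to Glyptinus (autapomorphy; uninformative for grouping).
C2 (derived state 'absent') is shared by Ceration, Glyptinus, and Xiphellus — a synapomorphy uniting that clade.
Only Ceration and Glyptinus show the derived state 'present' for C3, supporting them as a clade.
All ingroup taxa share the derived state 'absent' for C4; it defines the ingroup but does not resolve relationships within it.
Most parsimonious ingroup topology: (Cyanites,((Ceration,Glyptinus),Xiphellus)).
Xiphellus and Ceration share a more recent common ancestor with each other than either does with Cyanites, so Cyanites is the least closely related of the three.

Cyanites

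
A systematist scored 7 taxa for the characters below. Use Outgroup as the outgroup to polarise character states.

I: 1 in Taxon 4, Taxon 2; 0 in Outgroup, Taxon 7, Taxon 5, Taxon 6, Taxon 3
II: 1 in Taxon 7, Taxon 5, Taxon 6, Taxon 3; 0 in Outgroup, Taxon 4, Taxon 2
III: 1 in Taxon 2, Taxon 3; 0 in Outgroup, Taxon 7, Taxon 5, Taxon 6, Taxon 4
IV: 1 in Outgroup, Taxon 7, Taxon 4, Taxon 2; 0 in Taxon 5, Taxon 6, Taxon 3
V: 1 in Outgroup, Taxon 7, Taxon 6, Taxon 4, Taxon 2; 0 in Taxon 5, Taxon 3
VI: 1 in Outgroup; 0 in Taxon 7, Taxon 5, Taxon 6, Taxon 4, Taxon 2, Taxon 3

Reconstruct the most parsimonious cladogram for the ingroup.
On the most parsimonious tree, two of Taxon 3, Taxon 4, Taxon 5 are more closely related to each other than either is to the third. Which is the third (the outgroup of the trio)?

Taxon 4

Character polarity is set by the outgroup: the derived state is whichever differs from the outgroup's state, so for IV, V, VI the derived state is '0', and for the remaining characters it is '1'.
I (derived state '1') is shared by Taxon 2 and Taxon 4 — a synapomorphy uniting that clade.
Only Taxon 3, Taxon 5, Taxon 6, and Taxon 7 show the derived state '1' for II, supporting them as a clade.
III (state '1') occurs in Taxon 2 and Taxon 3 but conflicts with the nesting implied by the other characters — most parsimoniously interpreted as homoplasy.
IV (derived state '0') is shared by Taxon 3, Taxon 5, and Taxon 6 — a synapomorphy uniting that clade.
V (derived state '0') is shared by Taxon 3 and Taxon 5 — a synapomorphy uniting that clade.
VI (derived state '0') is shared by all ingroup taxa — unites the whole ingroup.
Most parsimonious ingroup topology: ((Taxon 7,((Taxon 5,Taxon 3),Taxon 6)),(Taxon 4,Taxon 2)).
Taxon 5 and Taxon 3 share a more recent common ancestor with each other than either does with Taxon 4, so Taxon 4 is the least closely related of the three.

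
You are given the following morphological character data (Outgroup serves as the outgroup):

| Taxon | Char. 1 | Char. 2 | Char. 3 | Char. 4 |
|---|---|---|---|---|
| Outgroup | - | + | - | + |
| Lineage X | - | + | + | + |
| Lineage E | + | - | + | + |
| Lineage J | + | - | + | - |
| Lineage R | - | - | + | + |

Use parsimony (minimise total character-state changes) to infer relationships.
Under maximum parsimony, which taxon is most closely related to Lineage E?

Character polarity is set by the outgroup: the derived state is whichever differs from the outgroup's state, so for Char. 2, Char. 4 the derived state is '-', and for the remaining characters it is '+'.
Char. 1 (derived state '+') is shared by Lineage E and Lineage J — a synapomorphy uniting that clade.
Only Lineage E, Lineage J, and Lineage R show the derived state '-' for Char. 2, supporting them as a clade.
All ingroup taxa share the derived state '+' for Char. 3; it defines the ingroup but does not resolve relationships within it.
Char. 4 (derived state '-') is unique to Lineage J (autapomorphy; uninformative for grouping).
Most parsimonious ingroup topology: (Lineage X,((Lineage E,Lineage J),Lineage R)).
Lineage E and Lineage J form a cherry on this tree, so they are sister taxa.

Lineage J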